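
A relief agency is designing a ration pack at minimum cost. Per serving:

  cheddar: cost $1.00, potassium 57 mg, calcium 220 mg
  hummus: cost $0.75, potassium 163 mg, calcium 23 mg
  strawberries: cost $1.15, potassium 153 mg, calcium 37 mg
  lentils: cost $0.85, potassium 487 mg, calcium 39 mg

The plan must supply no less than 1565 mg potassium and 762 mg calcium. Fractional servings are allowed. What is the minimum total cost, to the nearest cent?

$5.39

For a min-cost LP with two ≥-constraints, a basic feasible solution has at most two positive variables.
cheddar only: max(1565/57, 762/220) = 27.46 servings → $27.46.
hummus only: max(1565/163, 762/23) = 33.13 servings → $24.85.
strawberries only: max(1565/153, 762/37) = 20.59 servings → $23.68.
lentils only: max(1565/487, 762/39) = 19.54 servings → $16.61.
cheddar + hummus with both tight: 2.553 servings and 8.708 servings → $9.08.
cheddar + strawberries with both tight: 1.86 servings and 9.536 servings → $12.83.
cheddar + lentils with both tight: 2.955 servings and 2.868 servings → $5.39.
hummus + strawberries with both targets exact would need a negative amount; discard.
hummus + lentils: the both-tight solution has a negative serving — not a feasible corner.
strawberries + lentils: intersection lies outside the first quadrant.
The minimum over all feasible corners is $5.39.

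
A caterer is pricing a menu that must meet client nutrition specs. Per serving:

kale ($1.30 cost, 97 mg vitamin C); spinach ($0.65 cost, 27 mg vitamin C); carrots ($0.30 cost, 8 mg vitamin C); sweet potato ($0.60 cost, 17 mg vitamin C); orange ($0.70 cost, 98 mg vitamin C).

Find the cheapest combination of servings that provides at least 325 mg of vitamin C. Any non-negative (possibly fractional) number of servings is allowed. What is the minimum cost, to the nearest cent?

Cost per mg of vitamin C: orange $0.0071, kale $0.0134, spinach $0.0241, sweet potato $0.0353, carrots $0.0375.
With no serving limits, use only orange: 325 mg / 98 mg = 3.316 servings × $0.70 = $2.32.

$2.32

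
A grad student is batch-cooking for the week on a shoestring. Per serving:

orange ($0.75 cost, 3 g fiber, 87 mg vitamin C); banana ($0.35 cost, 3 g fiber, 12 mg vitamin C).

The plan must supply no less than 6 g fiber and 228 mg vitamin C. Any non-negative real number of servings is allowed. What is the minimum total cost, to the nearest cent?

$1.97

For a min-cost LP with two ≥-constraints, a basic feasible solution has at most two positive variables.
orange only: max(6/3, 228/87) = 2.621 servings → $1.97.
banana only: max(6/3, 228/12) = 19 servings → $6.65.
orange + banana with both targets exact would need a negative amount; discard.
The minimum over all feasible corners is $1.97.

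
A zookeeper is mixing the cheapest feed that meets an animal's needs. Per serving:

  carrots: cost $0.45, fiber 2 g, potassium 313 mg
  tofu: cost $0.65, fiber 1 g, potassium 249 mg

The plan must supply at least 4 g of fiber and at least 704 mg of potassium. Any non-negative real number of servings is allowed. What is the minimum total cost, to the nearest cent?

The cheapest plan sits at a corner of the feasible region — with two constraints it uses at most two foods.
carrots only: max(4/2, 704/313) = 2.249 servings → $1.01.
tofu only: max(4/1, 704/249) = 4 servings → $2.60.
carrots + tofu with both tight: 1.578 servings and 0.8432 servings → $1.26.
Cheapest feasible corner: $1.01.

$1.01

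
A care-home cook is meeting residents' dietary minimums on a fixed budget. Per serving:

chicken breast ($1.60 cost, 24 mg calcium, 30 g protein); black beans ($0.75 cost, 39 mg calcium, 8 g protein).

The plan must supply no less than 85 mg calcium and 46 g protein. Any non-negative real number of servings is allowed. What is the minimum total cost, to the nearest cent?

The cheapest plan sits at a corner of the feasible region — with two constraints it uses at most two foods.
chicken breast only: max(85/24, 46/30) = 3.542 servings → $5.67.
black beans only: max(85/39, 46/8) = 5.75 servings → $4.31.
chicken breast + black beans with both tight: 1.139 servings and 1.479 servings → $2.93.
Cheapest feasible corner: $2.93.

$2.93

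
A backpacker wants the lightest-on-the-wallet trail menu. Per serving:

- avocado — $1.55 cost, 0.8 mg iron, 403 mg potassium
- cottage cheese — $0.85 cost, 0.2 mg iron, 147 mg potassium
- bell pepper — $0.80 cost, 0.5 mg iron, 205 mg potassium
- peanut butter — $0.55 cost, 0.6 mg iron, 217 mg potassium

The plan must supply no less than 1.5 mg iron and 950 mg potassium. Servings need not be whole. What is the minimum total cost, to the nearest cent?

Compare the cost at each extreme point of the feasible region.
avocado only: max(1.5/0.8, 950/403) = 2.357 servings → $3.65.
cottage cheese only: max(1.5/0.2, 950/147) = 7.5 servings → $6.38.
bell pepper only: max(1.5/0.5, 950/205) = 4.634 servings → $3.71.
peanut butter only: max(1.5/0.6, 950/217) = 4.378 servings → $2.41.
avocado + cottage cheese with both tight: 0.8243 servings and 4.203 servings → $4.85.
avocado + bell pepper: intersection lies outside the first quadrant.
avocado + peanut butter with both targets exact would need a negative amount; discard.
cottage cheese + bell pepper with both tight: 5.154 servings and 0.9385 servings → $5.13.
cottage cheese + peanut butter with both tight: 5.458 servings and 0.6808 servings → $5.01.
bell pepper + peanut butter with both targets exact would need a negative amount; discard.
So the least-cost plan costs $2.41.

$2.41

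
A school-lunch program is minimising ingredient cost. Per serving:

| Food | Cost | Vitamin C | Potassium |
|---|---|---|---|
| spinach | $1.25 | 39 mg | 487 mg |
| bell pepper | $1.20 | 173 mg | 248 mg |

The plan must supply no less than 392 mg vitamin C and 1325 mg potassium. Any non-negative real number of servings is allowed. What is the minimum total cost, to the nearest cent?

With two linear requirements the optimum uses one or two foods; enumerate the corners.
spinach only: max(392/39, 1325/487) = 10.05 servings → $12.56.
bell pepper only: max(392/173, 1325/248) = 5.343 servings → $6.41.
spinach + bell pepper with both tight: 1.77 servings and 1.867 servings → $4.45.
So the least-cost plan costs $4.45.

$4.45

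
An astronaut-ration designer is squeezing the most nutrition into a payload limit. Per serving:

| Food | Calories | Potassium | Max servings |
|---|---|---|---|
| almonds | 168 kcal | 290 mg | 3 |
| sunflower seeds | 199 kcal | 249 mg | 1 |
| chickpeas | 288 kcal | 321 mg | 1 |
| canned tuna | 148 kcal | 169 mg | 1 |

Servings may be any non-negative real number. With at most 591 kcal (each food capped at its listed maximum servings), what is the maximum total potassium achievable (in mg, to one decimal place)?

Potassium per kcal: almonds 1.726, sunflower seeds 1.251, canned tuna 1.142, chickpeas 1.115.
Take 3 servings of almonds: uses 504 kcal, +870.0 mg potassium (running total 870.0 mg).
Take 0.4372 servings of sunflower seeds: uses 87 kcal, +108.9 mg potassium (running total 978.9 mg).
Greedy by best ratio exhausts the calories allowance optimally: 978.9 mg.

978.9 mg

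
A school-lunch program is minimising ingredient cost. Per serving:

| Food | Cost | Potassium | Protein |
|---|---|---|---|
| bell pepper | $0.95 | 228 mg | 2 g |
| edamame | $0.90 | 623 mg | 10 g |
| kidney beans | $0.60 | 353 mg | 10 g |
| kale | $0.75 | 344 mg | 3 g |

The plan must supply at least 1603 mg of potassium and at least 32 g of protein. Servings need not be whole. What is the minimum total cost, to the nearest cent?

$2.45

Check every corner: each single food scaled to meet both minima, and each pair solved so both constraints bind.
bell pepper only: max(1603/228, 32/2) = 16 servings → $15.20.
edamame only: max(1603/623, 32/10) = 3.2 servings → $2.88.
kidney beans only: max(1603/353, 32/10) = 4.541 servings → $2.72.
kale only: max(1603/344, 32/3) = 10.67 servings → $8.00.
bell pepper + edamame: the both-tight solution has a negative serving — not a feasible corner.
bell pepper + kidney beans with both tight: 3.008 servings and 2.598 servings → $4.42.
bell pepper + kale: the both-tight solution has a negative serving — not a feasible corner.
edamame + kidney beans with both tight: 1.753 servings and 1.447 servings → $2.45.
edamame + kale with both targets exact would need a negative amount; discard.
kidney beans + kale with both tight: 2.604 servings and 1.988 servings → $3.05.
So the least-cost plan costs $2.45.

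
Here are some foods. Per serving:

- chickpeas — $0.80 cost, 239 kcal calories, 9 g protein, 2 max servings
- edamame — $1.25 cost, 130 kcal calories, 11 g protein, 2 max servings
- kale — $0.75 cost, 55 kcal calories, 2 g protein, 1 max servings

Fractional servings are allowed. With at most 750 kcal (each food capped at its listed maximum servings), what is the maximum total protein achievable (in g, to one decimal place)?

40.4 g

Protein per kcal: edamame 0.08462, chickpeas 0.03766, kale 0.03636.
Take 2 servings of edamame: uses 260 kcal, +22.0 g protein (running total 22.0 g).
Take 2 servings of chickpeas: uses 478 kcal, +18.0 g protein (running total 40.0 g).
Take 0.2182 servings of kale: uses 12 kcal, +0.4 g protein (running total 40.4 g).
Greedy by best ratio exhausts the calories allowance optimally: 40.4 g.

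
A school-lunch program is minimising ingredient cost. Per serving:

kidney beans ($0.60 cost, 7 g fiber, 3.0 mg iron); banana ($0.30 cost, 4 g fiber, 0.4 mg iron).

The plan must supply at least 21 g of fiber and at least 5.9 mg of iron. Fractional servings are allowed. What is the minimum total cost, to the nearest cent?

Compare the cost at each extreme point of the feasible region.
kidney beans only: max(21/7, 5.9/3.0) = 3 servings → $1.80.
banana only: max(21/4, 5.9/0.4) = 14.75 servings → $4.42.
kidney beans + banana with both tight: 1.652 servings and 2.359 servings → $1.70.
Cheapest feasible corner: $1.70.

$1.70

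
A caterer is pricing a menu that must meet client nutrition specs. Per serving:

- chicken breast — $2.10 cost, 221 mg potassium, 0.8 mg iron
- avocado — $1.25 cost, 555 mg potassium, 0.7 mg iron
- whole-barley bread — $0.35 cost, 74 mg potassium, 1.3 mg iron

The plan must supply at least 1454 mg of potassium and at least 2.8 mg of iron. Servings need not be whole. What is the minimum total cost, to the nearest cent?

This is a tiny linear program; its minimum lies at a vertex of the feasible set. List the vertices and price them.
chicken breast only: max(1454/221, 2.8/0.8) = 6.579 servings → $13.82.
avocado only: max(1454/555, 2.8/0.7) = 4 servings → $5.00.
whole-barley bread only: max(1454/74, 2.8/1.3) = 19.65 servings → $6.88.
chicken breast + avocado with both tight: 1.853 servings and 1.882 servings → $6.24.
chicken breast + whole-barley bread: the both-tight solution has a negative serving — not a feasible corner.
avocado + whole-barley bread with both tight: 2.513 servings and 0.8007 servings → $3.42.
Cheapest feasible corner: $3.42.

$3.42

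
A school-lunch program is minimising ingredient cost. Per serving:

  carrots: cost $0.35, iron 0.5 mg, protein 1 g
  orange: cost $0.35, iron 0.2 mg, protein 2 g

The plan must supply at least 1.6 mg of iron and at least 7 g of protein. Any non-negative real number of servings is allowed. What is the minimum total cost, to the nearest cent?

$1.62

An LP optimum is at a vertex; with two nutrient constraints at most two foods are used. Check each candidate.
carrots only: max(1.6/0.5, 7/1) = 7 servings → $2.45.
orange only: max(1.6/0.2, 7/2) = 8 servings → $2.80.
carrots + orange with both tight: 2.25 servings and 2.375 servings → $1.62.
Cheapest feasible corner: $1.62.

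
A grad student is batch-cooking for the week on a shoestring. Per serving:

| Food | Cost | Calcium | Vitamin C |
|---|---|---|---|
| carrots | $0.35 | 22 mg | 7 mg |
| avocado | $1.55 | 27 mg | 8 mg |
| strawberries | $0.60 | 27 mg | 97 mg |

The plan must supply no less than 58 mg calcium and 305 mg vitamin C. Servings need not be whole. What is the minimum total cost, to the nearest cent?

A basic optimal solution has at most two foods positive. Try each food alone and each pair with both targets met exactly.
carrots only: max(58/22, 305/7) = 43.57 servings → $15.25.
avocado only: max(58/27, 305/8) = 38.12 servings → $59.09.
strawberries only: max(58/27, 305/97) = 3.144 servings → $1.89.
carrots + avocado with both targets exact would need a negative amount; discard.
carrots + strawberries: intersection lies outside the first quadrant.
avocado + strawberries with both targets exact would need a negative amount; discard.
Cheapest feasible corner: $1.89.

$1.89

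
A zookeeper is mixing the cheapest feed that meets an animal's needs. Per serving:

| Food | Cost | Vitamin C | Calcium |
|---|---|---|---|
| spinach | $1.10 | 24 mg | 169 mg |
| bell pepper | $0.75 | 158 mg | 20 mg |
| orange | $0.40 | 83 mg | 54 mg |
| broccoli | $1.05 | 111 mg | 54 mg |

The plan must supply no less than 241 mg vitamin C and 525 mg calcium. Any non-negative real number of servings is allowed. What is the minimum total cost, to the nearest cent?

$3.52

The cheapest plan sits at a corner of the feasible region — with two constraints it uses at most two foods.
spinach only: max(241/24, 525/169) = 10.04 servings → $11.05.
bell pepper only: max(241/158, 525/20) = 26.25 servings → $19.69.
orange only: max(241/83, 525/54) = 9.722 servings → $3.89.
broccoli only: max(241/111, 525/54) = 9.722 servings → $10.21.
spinach + bell pepper with both tight: 2.98 servings and 1.073 servings → $4.08.
spinach + orange with both tight: 2.401 servings and 2.209 servings → $3.52.
spinach + broccoli with both tight: 2.592 servings and 1.611 servings → $4.54.
bell pepper + orange: the both-tight solution has a negative serving — not a feasible corner.
bell pepper + broccoli: intersection lies outside the first quadrant.
orange + broccoli with both targets exact would need a negative amount; discard.
The minimum over all feasible corners is $3.52.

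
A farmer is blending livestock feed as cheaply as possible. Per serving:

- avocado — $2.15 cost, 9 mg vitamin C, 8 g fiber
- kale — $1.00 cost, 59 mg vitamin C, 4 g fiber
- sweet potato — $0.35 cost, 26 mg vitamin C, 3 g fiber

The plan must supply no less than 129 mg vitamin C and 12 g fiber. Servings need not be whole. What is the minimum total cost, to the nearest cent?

With two linear requirements the optimum uses one or two foods; enumerate the corners.
avocado only: max(129/9, 12/8) = 14.33 servings → $30.82.
kale only: max(129/59, 12/4) = 3 servings → $3.00.
sweet potato only: max(129/26, 12/3) = 4.962 servings → $1.74.
avocado + kale with both tight: 0.4404 servings and 2.119 servings → $3.07.
avocado + sweet potato: intersection lies outside the first quadrant.
kale + sweet potato with both tight: 1.027 servings and 2.63 servings → $1.95.
So the least-cost plan costs $1.74.

$1.74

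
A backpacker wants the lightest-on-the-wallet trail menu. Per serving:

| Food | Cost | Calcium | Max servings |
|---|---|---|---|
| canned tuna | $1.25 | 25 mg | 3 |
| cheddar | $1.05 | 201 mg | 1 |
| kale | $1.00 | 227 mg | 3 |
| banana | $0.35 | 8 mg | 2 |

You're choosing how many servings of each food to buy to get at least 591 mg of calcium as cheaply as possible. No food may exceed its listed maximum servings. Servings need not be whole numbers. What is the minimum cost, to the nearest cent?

Cost per mg of calcium: kale $0.0044, cheddar $0.0052, banana $0.0437, canned tuna $0.0500.
Take 2.604 servings of kale: +591.0 mg calcium for $2.60 (total $2.60, still need 0.0 mg).
Filling from the cheapest source first is optimal under one linear minimum: $2.60.

$2.60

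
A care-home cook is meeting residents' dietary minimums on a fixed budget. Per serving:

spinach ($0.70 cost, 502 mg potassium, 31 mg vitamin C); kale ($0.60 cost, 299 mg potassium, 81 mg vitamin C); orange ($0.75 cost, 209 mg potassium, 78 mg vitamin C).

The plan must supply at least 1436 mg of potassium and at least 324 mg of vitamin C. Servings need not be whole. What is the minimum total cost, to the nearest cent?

$2.69

With two linear requirements the optimum uses one or two foods; enumerate the corners.
spinach only: max(1436/502, 324/31) = 10.45 servings → $7.32.
kale only: max(1436/299, 324/81) = 4.803 servings → $2.88.
orange only: max(1436/209, 324/78) = 6.871 servings → $5.15.
spinach + kale with both tight: 0.6192 servings and 3.763 servings → $2.69.
spinach + orange with both tight: 1.355 servings and 3.615 servings → $3.66.
kale + orange with both targets exact would need a negative amount; discard.
So the least-cost plan costs $2.69.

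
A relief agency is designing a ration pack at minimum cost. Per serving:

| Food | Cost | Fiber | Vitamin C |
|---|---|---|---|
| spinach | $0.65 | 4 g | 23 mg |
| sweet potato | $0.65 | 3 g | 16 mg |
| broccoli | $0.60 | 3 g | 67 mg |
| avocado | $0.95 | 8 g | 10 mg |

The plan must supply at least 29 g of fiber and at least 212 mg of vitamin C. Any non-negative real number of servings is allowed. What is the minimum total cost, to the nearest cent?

$4.12

At the optimum either one food covers both requirements or two foods hit both targets exactly; no other combination can be cheaper.
spinach only: max(29/4, 212/23) = 9.217 servings → $5.99.
sweet potato only: max(29/3, 212/16) = 13.25 servings → $8.61.
broccoli only: max(29/3, 212/67) = 9.667 servings → $5.80.
avocado only: max(29/8, 212/10) = 21.2 servings → $20.14.
spinach + sweet potato with both targets exact would need a negative amount; discard.
spinach + broccoli with both tight: 6.568 servings and 0.9095 servings → $4.81.
spinach + avocado: intersection lies outside the first quadrant.
sweet potato + broccoli with both tight: 8.542 servings and 1.124 servings → $6.23.
sweet potato + avocado with both targets exact would need a negative amount; discard.
broccoli + avocado with both tight: 2.779 servings and 2.583 servings → $4.12.
Cheapest feasible corner: $4.12.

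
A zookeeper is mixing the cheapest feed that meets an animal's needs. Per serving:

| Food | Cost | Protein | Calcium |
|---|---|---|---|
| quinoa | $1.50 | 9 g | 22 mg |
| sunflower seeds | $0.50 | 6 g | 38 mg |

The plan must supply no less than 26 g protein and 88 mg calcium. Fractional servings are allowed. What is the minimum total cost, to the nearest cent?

An LP optimum is at a vertex; with two nutrient constraints at most two foods are used. Check each candidate.
quinoa only: max(26/9, 88/22) = 4 servings → $6.00.
sunflower seeds only: max(26/6, 88/38) = 4.333 servings → $2.17.
quinoa + sunflower seeds with both tight: 2.19 servings and 1.048 servings → $3.81.
The minimum over all feasible corners is $2.17.

$2.17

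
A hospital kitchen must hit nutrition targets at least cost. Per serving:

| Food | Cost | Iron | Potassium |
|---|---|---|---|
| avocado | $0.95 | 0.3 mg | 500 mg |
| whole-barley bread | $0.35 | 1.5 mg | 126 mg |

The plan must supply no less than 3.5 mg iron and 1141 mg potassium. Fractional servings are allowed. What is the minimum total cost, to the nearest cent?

This is a tiny linear program; its minimum lies at a vertex of the feasible set. List the vertices and price them.
avocado only: max(3.5/0.3, 1141/500) = 11.67 servings → $11.08.
whole-barley bread only: max(3.5/1.5, 1141/126) = 9.056 servings → $3.17.
avocado + whole-barley bread with both tight: 1.784 servings and 1.977 servings → $2.39.
Cheapest feasible corner: $2.39.

$2.39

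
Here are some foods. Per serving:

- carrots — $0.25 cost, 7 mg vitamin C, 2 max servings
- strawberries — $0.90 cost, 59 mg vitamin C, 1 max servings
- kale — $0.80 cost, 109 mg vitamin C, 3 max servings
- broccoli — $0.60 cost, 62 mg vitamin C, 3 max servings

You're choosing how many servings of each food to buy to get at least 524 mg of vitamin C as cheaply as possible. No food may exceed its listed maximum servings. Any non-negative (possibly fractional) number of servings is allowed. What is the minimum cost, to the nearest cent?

$4.37

Cost per mg of vitamin C: kale $0.0073, broccoli $0.0097, strawberries $0.0153, carrots $0.0357.
Take 3 servings of kale: +327.0 mg vitamin C for $2.40 (total $2.40, still need 197.0 mg).
Take 3 servings of broccoli: +186.0 mg vitamin C for $1.80 (total $4.20, still need 11.0 mg).
Take 0.1864 servings of strawberries: +11.0 mg vitamin C for $0.17 (total $4.37, still need 0.0 mg).
Filling from the cheapest source first is optimal under one linear minimum: $4.37.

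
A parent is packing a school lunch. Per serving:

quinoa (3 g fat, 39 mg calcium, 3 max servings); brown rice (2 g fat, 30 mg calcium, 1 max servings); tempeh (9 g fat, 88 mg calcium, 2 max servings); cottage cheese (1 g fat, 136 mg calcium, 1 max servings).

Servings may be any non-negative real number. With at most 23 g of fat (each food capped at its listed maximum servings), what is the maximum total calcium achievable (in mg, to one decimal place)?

Calcium per g fat: cottage cheese 136, brown rice 15, quinoa 13, tempeh 9.778.
Take 1 serving of cottage cheese: uses 1 g fat, +136.0 mg calcium (running total 136.0 mg).
Take 1 serving of brown rice: uses 2 g fat, +30.0 mg calcium (running total 166.0 mg).
Take 3 servings of quinoa: uses 9 g fat, +117.0 mg calcium (running total 283.0 mg).
Take 1.222 servings of tempeh: uses 11 g fat, +107.6 mg calcium (running total 390.6 mg).
Filling greedily by calcium-per-g fat is optimal for one linear limit, giving 390.6 mg.

390.6 mg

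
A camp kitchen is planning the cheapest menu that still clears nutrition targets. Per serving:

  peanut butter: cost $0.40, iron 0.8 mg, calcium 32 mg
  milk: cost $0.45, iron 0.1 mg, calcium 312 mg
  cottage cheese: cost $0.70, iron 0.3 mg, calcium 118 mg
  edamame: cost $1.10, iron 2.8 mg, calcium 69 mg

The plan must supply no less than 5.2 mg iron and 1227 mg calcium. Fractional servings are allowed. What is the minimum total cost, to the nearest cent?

$3.50

Compare the cost at each extreme point of the feasible region.
peanut butter only: max(5.2/0.8, 1227/32) = 38.34 servings → $15.34.
milk only: max(5.2/0.1, 1227/312) = 52 servings → $23.40.
cottage cheese only: max(5.2/0.3, 1227/118) = 17.33 servings → $12.13.
edamame only: max(5.2/2.8, 1227/69) = 17.78 servings → $19.56.
peanut butter + milk with both tight: 6.086 servings and 3.308 servings → $3.92.
peanut butter + cottage cheese with both tight: 2.895 servings and 9.613 servings → $7.89.
peanut butter + edamame with both targets exact would need a negative amount; discard.
milk + cottage cheese with both targets exact would need a negative amount; discard.
milk + edamame with both tight: 3.55 servings and 1.73 servings → $3.50.
cottage cheese + edamame with both tight: 9.935 servings and 0.7927 servings → $7.83.
Cheapest feasible corner: $3.50.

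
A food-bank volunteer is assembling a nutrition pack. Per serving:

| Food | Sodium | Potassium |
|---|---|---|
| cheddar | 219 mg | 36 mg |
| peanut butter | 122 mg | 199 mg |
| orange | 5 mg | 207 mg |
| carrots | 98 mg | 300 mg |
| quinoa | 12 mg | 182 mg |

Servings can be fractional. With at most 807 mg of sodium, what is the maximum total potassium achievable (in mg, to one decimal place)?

33409.8 mg

Potassium per mg sodium: orange 41.4, quinoa 15.17, carrots 3.061, peanut butter 1.631, cheddar 0.1644.
With no serving limits, spend the whole sodium allowance on orange: 807 mg / 5 mg × 207 mg = 33409.8 mg.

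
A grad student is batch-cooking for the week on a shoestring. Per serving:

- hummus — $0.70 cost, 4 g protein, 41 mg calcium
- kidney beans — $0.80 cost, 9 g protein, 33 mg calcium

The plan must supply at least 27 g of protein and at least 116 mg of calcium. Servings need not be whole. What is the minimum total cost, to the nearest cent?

The cheapest plan sits at a corner of the feasible region — with two constraints it uses at most two foods.
hummus only: max(27/4, 116/41) = 6.75 servings → $4.72.
kidney beans only: max(27/9, 116/33) = 3.515 servings → $2.81.
hummus + kidney beans with both tight: 0.6456 servings and 2.713 servings → $2.62.
Cheapest feasible corner: $2.62.

$2.62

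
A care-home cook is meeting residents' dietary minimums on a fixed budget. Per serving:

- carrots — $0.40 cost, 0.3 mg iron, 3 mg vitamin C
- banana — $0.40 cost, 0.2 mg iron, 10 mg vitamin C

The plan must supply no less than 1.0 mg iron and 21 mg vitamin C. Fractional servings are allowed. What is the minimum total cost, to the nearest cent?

carrots only: max(1.0/0.3, 21/3) = 7 servings → $2.80.
banana only: max(1.0/0.2, 21/10) = 5 servings → $2.00.
carrots + banana with both tight: 2.417 servings and 1.375 servings → $1.52.
So the least-cost plan costs $1.52.

$1.52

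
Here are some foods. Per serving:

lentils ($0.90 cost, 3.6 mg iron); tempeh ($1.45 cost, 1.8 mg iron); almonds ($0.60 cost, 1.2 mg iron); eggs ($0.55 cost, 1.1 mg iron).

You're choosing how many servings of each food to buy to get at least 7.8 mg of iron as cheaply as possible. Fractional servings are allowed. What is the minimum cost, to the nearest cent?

$1.95

Cost per mg of iron: lentils $0.2500, almonds $0.5000, eggs $0.5000, tempeh $0.8056.
With no serving limits, use only lentils: 7.8 mg / 3.6 mg = 2.167 servings × $0.90 = $1.95.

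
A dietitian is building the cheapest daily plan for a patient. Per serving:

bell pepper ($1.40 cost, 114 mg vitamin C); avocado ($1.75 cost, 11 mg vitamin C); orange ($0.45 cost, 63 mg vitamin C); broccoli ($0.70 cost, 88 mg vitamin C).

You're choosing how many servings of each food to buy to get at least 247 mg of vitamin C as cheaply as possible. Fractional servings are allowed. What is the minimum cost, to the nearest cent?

$1.76

Cost per mg of vitamin C: orange $0.0071, broccoli $0.0080, bell pepper $0.0123, avocado $0.1591.
With no serving limits, use only orange: 247 mg / 63 mg = 3.921 servings × $0.45 = $1.76.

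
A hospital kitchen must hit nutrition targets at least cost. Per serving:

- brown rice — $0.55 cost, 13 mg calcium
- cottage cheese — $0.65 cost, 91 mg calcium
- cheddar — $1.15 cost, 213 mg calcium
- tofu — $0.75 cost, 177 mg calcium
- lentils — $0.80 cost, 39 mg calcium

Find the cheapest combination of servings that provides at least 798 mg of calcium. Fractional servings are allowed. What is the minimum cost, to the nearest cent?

Cost per mg of calcium: tofu $0.0042, cheddar $0.0054, cottage cheese $0.0071, lentils $0.0205, brown rice $0.0423.
With no serving limits, use only tofu: 798 mg / 177 mg = 4.508 servings × $0.75 = $3.38.

$3.38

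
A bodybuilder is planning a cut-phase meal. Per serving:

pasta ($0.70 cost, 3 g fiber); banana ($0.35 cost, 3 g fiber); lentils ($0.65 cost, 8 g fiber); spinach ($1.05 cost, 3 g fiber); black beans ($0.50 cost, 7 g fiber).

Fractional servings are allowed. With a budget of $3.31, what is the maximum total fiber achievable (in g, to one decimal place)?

46.3 g

Fiber per dollar: black beans 14, lentils 12.31, banana 8.571, pasta 4.286, spinach 2.857.
With no serving limits, spend the whole cost allowance on black beans: $3.31 / $0.50 × 7 g = 46.3 g.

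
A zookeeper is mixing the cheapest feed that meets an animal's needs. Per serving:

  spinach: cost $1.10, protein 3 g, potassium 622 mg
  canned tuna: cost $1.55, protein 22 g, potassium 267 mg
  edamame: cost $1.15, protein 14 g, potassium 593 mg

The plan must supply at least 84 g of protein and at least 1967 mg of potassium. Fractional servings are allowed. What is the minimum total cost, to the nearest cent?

$6.28

Compare the cost at each extreme point of the feasible region.
spinach only: max(84/3, 1967/622) = 28 servings → $30.80.
canned tuna only: max(84/22, 1967/267) = 7.367 servings → $11.42.
edamame only: max(84/14, 1967/593) = 6 servings → $6.90.
spinach + canned tuna with both tight: 1.618 servings and 3.598 servings → $7.36.
spinach + edamame with both targets exact would need a negative amount; discard.
canned tuna + edamame with both tight: 2.393 servings and 2.24 servings → $6.28.
So the least-cost plan costs $6.28.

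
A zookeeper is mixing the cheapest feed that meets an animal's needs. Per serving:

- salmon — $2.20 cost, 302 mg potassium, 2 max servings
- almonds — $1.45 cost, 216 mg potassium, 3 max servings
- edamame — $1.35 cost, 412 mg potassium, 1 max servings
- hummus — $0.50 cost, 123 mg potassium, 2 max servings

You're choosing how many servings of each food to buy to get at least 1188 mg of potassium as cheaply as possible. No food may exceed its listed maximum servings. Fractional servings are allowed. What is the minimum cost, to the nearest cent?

Cost per mg of potassium: edamame $0.0033, hummus $0.0041, almonds $0.0067, salmon $0.0073.
Take 1 serving of edamame: +412.0 mg potassium for $1.35 (total $1.35, still need 776.0 mg).
Take 2 servings of hummus: +246.0 mg potassium for $1.00 (total $2.35, still need 530.0 mg).
Take 2.454 servings of almonds: +530.0 mg potassium for $3.56 (total $5.91, still need 0.0 mg).
Filling from the cheapest source first is optimal under one linear minimum: $5.91.

$5.91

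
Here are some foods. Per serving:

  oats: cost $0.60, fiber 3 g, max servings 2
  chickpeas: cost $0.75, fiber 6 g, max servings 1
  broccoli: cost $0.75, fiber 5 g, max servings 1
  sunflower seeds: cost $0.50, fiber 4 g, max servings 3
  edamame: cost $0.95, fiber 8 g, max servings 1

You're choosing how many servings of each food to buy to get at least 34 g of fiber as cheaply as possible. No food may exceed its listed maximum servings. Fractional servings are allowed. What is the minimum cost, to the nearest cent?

$4.55

Cost per g of fiber: edamame $0.1187, chickpeas $0.1250, sunflower seeds $0.1250, broccoli $0.1500, oats $0.2000.
Take 1 serving of edamame: +8.0 g fiber for $0.95 (total $0.95, still need 26.0 g).
Take 1 serving of chickpeas: +6.0 g fiber for $0.75 (total $1.70, still need 20.0 g).
Take 3 servings of sunflower seeds: +12.0 g fiber for $1.50 (total $3.20, still need 8.0 g).
Take 1 serving of broccoli: +5.0 g fiber for $0.75 (total $3.95, still need 3.0 g).
Take 1 serving of oats: +3.0 g fiber for $0.60 (total $4.55, still need 0.0 g).
Filling from the cheapest source first is optimal under one linear minimum: $4.55.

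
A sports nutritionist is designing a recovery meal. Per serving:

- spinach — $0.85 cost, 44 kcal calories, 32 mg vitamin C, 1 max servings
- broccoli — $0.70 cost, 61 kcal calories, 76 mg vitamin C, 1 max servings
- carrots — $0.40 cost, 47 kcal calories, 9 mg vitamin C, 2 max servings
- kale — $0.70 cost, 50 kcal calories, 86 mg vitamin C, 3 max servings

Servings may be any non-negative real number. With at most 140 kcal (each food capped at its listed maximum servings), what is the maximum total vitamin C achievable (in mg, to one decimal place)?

Vitamin C per kcal: kale 1.72, broccoli 1.246, spinach 0.7273, carrots 0.1915.
Take 2.8 servings of kale: uses 140 kcal, +240.8 mg vitamin C (running total 240.8 mg).
Filling greedily by vitamin C-per-kcal is optimal for one linear limit, giving 240.8 mg.

240.8 mg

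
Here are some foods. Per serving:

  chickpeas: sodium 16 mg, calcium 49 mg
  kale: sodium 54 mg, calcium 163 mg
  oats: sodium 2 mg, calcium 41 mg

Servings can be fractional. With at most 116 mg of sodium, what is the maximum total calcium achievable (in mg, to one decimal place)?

2378.0 mg

Calcium per mg sodium: oats 20.5, chickpeas 3.062, kale 3.019.
With no serving limits, spend the whole sodium allowance on oats: 116 mg / 2 mg × 41 mg = 2378.0 mg.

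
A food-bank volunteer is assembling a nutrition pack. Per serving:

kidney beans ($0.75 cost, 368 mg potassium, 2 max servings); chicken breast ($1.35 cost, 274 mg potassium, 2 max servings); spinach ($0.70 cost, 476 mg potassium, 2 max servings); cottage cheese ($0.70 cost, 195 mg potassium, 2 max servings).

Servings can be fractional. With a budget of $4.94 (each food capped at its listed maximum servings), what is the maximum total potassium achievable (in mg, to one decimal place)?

Potassium per dollar: spinach 680, kidney beans 490.7, cottage cheese 278.6, chicken breast 203.
Take 2 servings of spinach: spends $1.40, +952.0 mg potassium (running total 952.0 mg).
Take 2 servings of kidney beans: spends $1.50, +736.0 mg potassium (running total 1688.0 mg).
Take 2 servings of cottage cheese: spends $1.40, +390.0 mg potassium (running total 2078.0 mg).
Take 0.4741 servings of chicken breast: spends $0.64, +129.9 mg potassium (running total 2207.9 mg).
Filling greedily by potassium-per-dollar is optimal for one linear limit, giving 2207.9 mg.

2207.9 mg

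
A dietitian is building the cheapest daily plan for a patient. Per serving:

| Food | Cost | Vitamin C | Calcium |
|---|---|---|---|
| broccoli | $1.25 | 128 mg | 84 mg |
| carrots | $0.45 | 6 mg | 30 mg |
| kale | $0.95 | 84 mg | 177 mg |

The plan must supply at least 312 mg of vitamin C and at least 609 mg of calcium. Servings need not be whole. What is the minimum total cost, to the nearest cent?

Minimising a linear cost over {vitamin C ≥ 312, calcium ≥ 609, servings ≥ 0} — the optimum is at a vertex, using one or two foods.
broccoli only: max(312/128, 609/84) = 7.25 servings → $9.06.
carrots only: max(312/6, 609/30) = 52 servings → $23.40.
kale only: max(312/84, 609/177) = 3.714 servings → $3.53.
broccoli + carrots with both tight: 1.71 servings and 15.51 servings → $9.12.
broccoli + kale with both tight: 0.2608 servings and 3.317 servings → $3.48.
carrots + kale: the both-tight solution has a negative serving — not a feasible corner.
The minimum over all feasible corners is $3.48.

$3.48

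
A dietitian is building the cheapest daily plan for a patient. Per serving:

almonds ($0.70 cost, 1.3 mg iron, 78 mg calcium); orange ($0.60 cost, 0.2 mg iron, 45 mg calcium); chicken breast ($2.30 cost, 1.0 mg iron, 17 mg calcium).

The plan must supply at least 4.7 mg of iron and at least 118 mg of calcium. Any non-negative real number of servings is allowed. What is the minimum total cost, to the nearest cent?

$2.53

The cheapest plan sits at a corner of the feasible region — with two constraints it uses at most two foods.
almonds only: max(4.7/1.3, 118/78) = 3.615 servings → $2.53.
orange only: max(4.7/0.2, 118/45) = 23.5 servings → $14.10.
chicken breast only: max(4.7/1.0, 118/17) = 6.941 servings → $15.96.
almonds + orange: the both-tight solution has a negative serving — not a feasible corner.
almonds + chicken breast with both tight: 0.6816 servings and 3.814 servings → $9.25.
orange + chicken breast with both tight: 0.9159 servings and 4.517 servings → $10.94.
The minimum over all feasible corners is $2.53.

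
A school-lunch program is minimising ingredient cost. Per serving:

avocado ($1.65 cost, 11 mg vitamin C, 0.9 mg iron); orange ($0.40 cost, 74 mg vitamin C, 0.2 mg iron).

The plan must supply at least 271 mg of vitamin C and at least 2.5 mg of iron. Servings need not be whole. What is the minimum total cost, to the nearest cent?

With two linear requirements the optimum uses one or two foods; enumerate the corners.
avocado only: max(271/11, 2.5/0.9) = 24.64 servings → $40.65.
orange only: max(271/74, 2.5/0.2) = 12.5 servings → $5.00.
avocado + orange with both tight: 2.031 servings and 3.36 servings → $4.70.
So the least-cost plan costs $4.70.

$4.70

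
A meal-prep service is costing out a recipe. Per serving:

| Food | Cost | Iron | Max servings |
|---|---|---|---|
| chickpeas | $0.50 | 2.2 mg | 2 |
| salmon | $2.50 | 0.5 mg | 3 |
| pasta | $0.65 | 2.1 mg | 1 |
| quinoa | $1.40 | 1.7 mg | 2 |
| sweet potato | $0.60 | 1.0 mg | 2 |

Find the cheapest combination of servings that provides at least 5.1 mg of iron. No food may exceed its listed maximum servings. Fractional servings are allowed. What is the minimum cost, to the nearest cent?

Cost per mg of iron: chickpeas $0.2273, pasta $0.3095, sweet potato $0.6000, quinoa $0.8235, salmon $5.0000.
Take 2 servings of chickpeas: +4.4 mg iron for $1.00 (total $1.00, still need 0.7 mg).
Take 0.3333 servings of pasta: +0.7 mg iron for $0.22 (total $1.22, still need 0.0 mg).
Filling from the cheapest source first is optimal under one linear minimum: $1.22.

$1.22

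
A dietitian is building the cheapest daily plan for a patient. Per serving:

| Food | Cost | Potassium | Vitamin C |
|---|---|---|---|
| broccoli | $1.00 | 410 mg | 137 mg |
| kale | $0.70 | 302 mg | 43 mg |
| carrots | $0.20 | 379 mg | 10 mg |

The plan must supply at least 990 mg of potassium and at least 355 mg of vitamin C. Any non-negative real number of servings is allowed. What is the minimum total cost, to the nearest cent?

$2.59

This is a tiny linear program; its minimum lies at a vertex of the feasible set. List the vertices and price them.
broccoli only: max(990/410, 355/137) = 2.591 servings → $2.59.
kale only: max(990/302, 355/43) = 8.256 servings → $5.78.
carrots only: max(990/379, 355/10) = 35.5 servings → $7.10.
broccoli + kale with both targets exact would need a negative amount; discard.
broccoli + carrots: intersection lies outside the first quadrant.
kale + carrots with both targets exact would need a negative amount; discard.
Cheapest feasible corner: $2.59.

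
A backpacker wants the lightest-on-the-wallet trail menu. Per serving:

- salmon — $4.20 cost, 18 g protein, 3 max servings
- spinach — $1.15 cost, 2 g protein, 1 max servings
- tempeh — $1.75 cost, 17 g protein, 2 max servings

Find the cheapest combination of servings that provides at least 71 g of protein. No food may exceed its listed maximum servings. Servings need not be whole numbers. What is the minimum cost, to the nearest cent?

$12.13

Cost per g of protein: tempeh $0.1029, salmon $0.2333, spinach $0.5750.
Take 2 servings of tempeh: +34.0 g protein for $3.50 (total $3.50, still need 37.0 g).
Take 2.056 servings of salmon: +37.0 g protein for $8.63 (total $12.13, still need 0.0 g).
Greedy by cheapest-per-g is optimal for a single linear constraint, so the minimum cost is $12.13.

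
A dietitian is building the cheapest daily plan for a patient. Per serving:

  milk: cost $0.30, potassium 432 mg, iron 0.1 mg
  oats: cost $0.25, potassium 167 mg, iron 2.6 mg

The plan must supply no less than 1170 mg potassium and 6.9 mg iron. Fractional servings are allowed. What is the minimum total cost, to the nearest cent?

An LP optimum is at a vertex; with two nutrient constraints at most two foods are used. Check each candidate.
milk only: max(1170/432, 6.9/0.1) = 69 servings → $20.70.
oats only: max(1170/167, 6.9/2.6) = 7.006 servings → $1.75.
milk + oats with both tight: 1.708 servings and 2.588 servings → $1.16.
The minimum over all feasible corners is $1.16.

$1.16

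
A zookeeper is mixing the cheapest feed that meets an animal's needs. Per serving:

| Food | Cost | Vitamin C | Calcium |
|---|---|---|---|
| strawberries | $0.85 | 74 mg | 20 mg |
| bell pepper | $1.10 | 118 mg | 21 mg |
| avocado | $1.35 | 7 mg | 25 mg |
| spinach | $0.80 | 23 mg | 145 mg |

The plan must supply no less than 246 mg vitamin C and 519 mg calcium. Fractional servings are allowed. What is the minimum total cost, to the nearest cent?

$4.27

A basic optimal solution has at most two foods positive. Try each food alone and each pair with both targets met exactly.
strawberries only: max(246/74, 519/20) = 25.95 servings → $22.06.
bell pepper only: max(246/118, 519/21) = 24.71 servings → $27.19.
avocado only: max(246/7, 519/25) = 35.14 servings → $47.44.
spinach only: max(246/23, 519/145) = 10.7 servings → $8.56.
strawberries + bell pepper with both targets exact would need a negative amount; discard.
strawberries + avocado with both tight: 1.472 servings and 19.58 servings → $27.69.
strawberries + spinach with both tight: 2.311 servings and 3.261 servings → $4.57.
bell pepper + avocado with both tight: 0.898 servings and 20.01 servings → $28.00.
bell pepper + spinach with both tight: 1.427 servings and 3.373 servings → $4.27.
avocado + spinach with both targets exact would need a negative amount; discard.
Cheapest feasible corner: $4.27.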